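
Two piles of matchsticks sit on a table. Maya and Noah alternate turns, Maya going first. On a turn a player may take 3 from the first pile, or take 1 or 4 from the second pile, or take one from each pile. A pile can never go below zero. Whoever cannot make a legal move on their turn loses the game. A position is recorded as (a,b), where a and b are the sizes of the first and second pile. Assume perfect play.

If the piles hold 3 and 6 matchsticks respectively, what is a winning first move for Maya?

Classify positions by backward induction: terminal positions (no move available) are L. From any other position, the mover wins iff some move reaches an L.
No move ever increases a pile, so every position that can arise here has a ≤ 3 and b ≤ 6; it is enough to label the cells with 0 ≤ a ≤ 3 and 0 ≤ b ≤ 6.
Every move lowers a or b (never raises either), so fill the grid row by row in increasing a, and left to right within a row: each cell's successors are then already labelled.
      b=0  b=1  b=2  b=3  b=4  b=5  b=6
a=0:    L    W    L    W    W    L    W
a=1:    L    W    L    W    W    L    W
a=2:    L    W    L    W    W    L    W
a=3:    W    W    W    W    L    W    W
Cells with no legal move (terminal, hence L): (0,0), (1,0), (2,0).
The remaining L cells, each justified by listing all of its moves:
(0,2): the only move is to (0,1)(W), a W ⇒ L
(0,5): moves to (0,4)(W), (0,1)(W); every one is W ⇒ L
(1,2): moves to (1,1)(W), (0,1)(W); every one is W ⇒ L
(1,5): moves to (1,4)(W), (1,1)(W), (0,4)(W); every one is W ⇒ L
(2,2): moves to (2,1)(W), (1,1)(W); every one is W ⇒ L
(2,5): moves to (2,4)(W), (2,1)(W), (1,4)(W); every one is W ⇒ L
(3,4): moves to (0,4)(W), (3,3)(W), (3,0)(W), (2,3)(W); every one is W ⇒ L
Every other cell has at least one move into one of the L cells above, so it is W.
From (3,6), the L positions reachable in one move are: (2,5).

Move to (2,5).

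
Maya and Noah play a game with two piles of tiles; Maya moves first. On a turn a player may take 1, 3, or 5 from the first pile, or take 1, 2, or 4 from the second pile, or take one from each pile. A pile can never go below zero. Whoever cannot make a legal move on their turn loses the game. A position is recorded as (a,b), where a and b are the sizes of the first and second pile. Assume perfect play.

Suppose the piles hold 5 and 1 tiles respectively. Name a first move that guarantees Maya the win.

Move to (4,0).

Build the W/L table. Terminal = L. A non-terminal position is W if it has a move to some L; otherwise it is L.
No move ever increases a pile, so every position that can arise here has a ≤ 5 and b ≤ 1; it is enough to label the cells with 0 ≤ a ≤ 5 and 0 ≤ b ≤ 1.
Every move lowers a or b (never raises either), so fill the grid row by row in increasing a, and left to right within a row: each cell's successors are then already labelled.
      b=0  b=1
a=0:    L    W
a=1:    W    W
a=2:    L    W
a=3:    W    W
a=4:    L    W
a=5:    W    W
Cells with no legal move (terminal, hence L): (0,0).
The remaining L cells, each justified by listing all of its moves:
(2,0): L (sole option (1,0)(W) is W)
(4,0): L (options (3,0)(W), (1,0)(W) are all W)
Every other cell has at least one move into one of the L cells above, so it is W.
From (5,1), the L positions reachable in one move are: (4,0).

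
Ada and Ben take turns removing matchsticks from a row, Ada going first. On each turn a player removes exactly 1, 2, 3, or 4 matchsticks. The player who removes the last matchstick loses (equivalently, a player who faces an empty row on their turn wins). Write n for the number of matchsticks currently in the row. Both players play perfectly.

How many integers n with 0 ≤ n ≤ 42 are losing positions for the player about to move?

9

Classify positions by backward induction: terminal positions (no move available) are W. From any other position, the mover wins iff some move reaches an L.
n=0: no move; the opponent has just taken the last matchstick and therefore loses → W
n=1: only reaches 0(W), which is W → L
n=2: reaches L-position 1 → W
n=3: reaches L-position 1 → W
n=4: reaches L-position 1 → W
n=5: reaches L-position 1 → W
n=6: only reaches 5(W), 4(W), 3(W), 2(W), all W → L
n=7: reaches L-position 6 → W
n=8: reaches L-position 6 → W
n=9: reaches L-position 6 → W
n=10: reaches L-position 6 → W
n=11: only reaches 10(W), 9(W), 8(W), 7(W), all W → L
n=12: reaches L-position 11 → W
n=13: reaches L-position 11 → W
n=14: reaches L-position 11 → W
n=15: reaches L-position 11 → W
n=16: only reaches 15(W), 14(W), 13(W), 12(W), all W → L
n=17: reaches L-position 16 → W
n=18: reaches L-position 16 → W
n=19: reaches L-position 16 → W
n=20: reaches L-position 16 → W
n=21: only reaches 20(W), 19(W), 18(W), 17(W), all W → L
n=22: reaches L-position 21 → W
n=23: reaches L-position 21 → W
n=24: reaches L-position 21 → W
n=25: reaches L-position 21 → W
n=26: only reaches 25(W), 24(W), 23(W), 22(W), all W → L
n=27: reaches L-position 26 → W
n=28: reaches L-position 26 → W
n=29: reaches L-position 26 → W
n=30: reaches L-position 26 → W
n=31: only reaches 30(W), 29(W), 28(W), 27(W), all W → L
n=32: reaches L-position 31 → W
n=33: reaches L-position 31 → W
n=34: reaches L-position 31 → W
n=35: reaches L-position 31 → W
n=36: only reaches 35(W), 34(W), 33(W), 32(W), all W → L
n=37: reaches L-position 36 → W
n=38: reaches L-position 36 → W
n=39: reaches L-position 36 → W
n=40: reaches L-position 36 → W
n=41: only reaches 40(W), 39(W), 38(W), 37(W), all W → L
n=42: reaches L-position 41 → W
L entries with 0 ≤ n ≤ 42: n = 1, 6, 11, 16, 21, 26, 31, 36, 41; that makes 9.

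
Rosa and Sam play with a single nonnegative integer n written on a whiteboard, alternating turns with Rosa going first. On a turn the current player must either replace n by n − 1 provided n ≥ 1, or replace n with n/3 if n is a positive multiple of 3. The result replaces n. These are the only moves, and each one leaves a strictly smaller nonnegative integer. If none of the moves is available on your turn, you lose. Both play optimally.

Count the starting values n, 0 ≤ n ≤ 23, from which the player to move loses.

11

Classify positions by backward induction: terminal positions (no move available) are L. From any other position, the mover wins iff some move reaches an L.
n=0: no move → L
n=1: →0(L), so W
n=2: →1(W) only, which is W, so L
n=3: →2(L), so W
n=4: →3(W) only, which is W, so L
n=5: →4(L), so W
n=6: →2(L), so W
n=7: →6(W) only, which is W, so L
n=8: →7(L), so W
n=9: →3(W), 8(W) — all W, so L
n=10: →9(L), so W
n=11: →10(W) only, which is W, so L
n=12: →4(L), so W
n=13: →12(W) only, which is W, so L
n=14: →13(L), so W
n=15: →5(W), 14(W) — all W, so L
n=16: →15(L), so W
n=17: →16(W) only, which is W, so L
n=18: →17(L), so W
n=19: →18(W) only, which is W, so L
n=20: →19(L), so W
n=21: →7(L), so W
n=22: →21(W) only, which is W, so L
n=23: →22(L), so W
L entries with 0 ≤ n ≤ 23: n = 0, 2, 4, 7, 9, 11, 13, 15, 17, 19, 22; that makes 11.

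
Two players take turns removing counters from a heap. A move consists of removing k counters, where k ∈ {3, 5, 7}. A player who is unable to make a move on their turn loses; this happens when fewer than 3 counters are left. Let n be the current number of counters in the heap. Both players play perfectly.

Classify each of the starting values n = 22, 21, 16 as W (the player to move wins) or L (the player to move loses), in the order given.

Label each position W (a win for the player to move) or L (a loss). A position with no legal move is L; any other position is W exactly when some move reaches an L, and L when every move reaches a W.
n=0: no move → L
n=1: no move → L
n=2: no move → L
n=3: reaches L-position 0 → W
n=4: reaches L-position 1 → W
n=5: reaches L-position 2 → W
n=6: reaches L-position 1 → W
n=7: reaches L-position 2 → W
n=8: reaches L-position 1 → W
n=9: reaches L-position 2 → W
n=10: only reaches 7(W), 5(W), 3(W), all W → L
n=11: only reaches 8(W), 6(W), 4(W), all W → L
n=12: only reaches 9(W), 7(W), 5(W), all W → L
n=13: reaches L-position 10 → W
n=14: reaches L-position 11 → W
n=15: reaches L-position 12 → W
n=16: reaches L-position 11 → W
n=17: reaches L-position 12 → W
n=18: reaches L-position 11 → W
n=19: reaches L-position 12 → W
n=20: only reaches 17(W), 15(W), 13(W), all W → L
n=21: only reaches 18(W), 16(W), 14(W), all W → L
n=22: only reaches 19(W), 17(W), 15(W), all W → L

22: L, 21: L, 16: W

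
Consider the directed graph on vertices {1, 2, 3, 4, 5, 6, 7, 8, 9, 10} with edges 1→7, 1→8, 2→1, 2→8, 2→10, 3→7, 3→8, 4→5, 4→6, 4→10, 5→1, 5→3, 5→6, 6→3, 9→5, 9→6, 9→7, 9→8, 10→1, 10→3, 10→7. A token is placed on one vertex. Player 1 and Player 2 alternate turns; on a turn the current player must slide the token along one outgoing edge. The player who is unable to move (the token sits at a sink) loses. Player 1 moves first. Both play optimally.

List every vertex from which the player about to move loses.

Positions with no move are L. A position that does have a move is losing for the player to move precisely when every available move leads to a winning position for the opponent. Fill in the labels:
Every edge goes from a vertex to one that appears earlier in the order 7, 8, 3, 6, 1, 10, 2, 5, 4, 9, so processing vertices in that order labels each vertex after all of its successors.
7: no outgoing edge → L
8: no outgoing edge → L
3: reaches L-position 8 → W
6: only reaches 3(W), which is W → L
1: reaches L-position 8 → W
10: reaches L-position 7 → W
2: reaches L-position 8 → W
5: reaches L-position 6 → W
4: reaches L-position 6 → W
9: reaches L-position 6 → W
The losing starting vertices are exactly the entries labelled L in this table (3 of them).

6, 7, 8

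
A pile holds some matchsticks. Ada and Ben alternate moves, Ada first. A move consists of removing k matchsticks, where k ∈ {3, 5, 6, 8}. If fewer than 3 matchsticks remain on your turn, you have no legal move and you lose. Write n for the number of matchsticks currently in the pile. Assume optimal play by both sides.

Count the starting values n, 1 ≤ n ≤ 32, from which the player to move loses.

8

Build the W/L table. Terminal = L. A non-terminal position is W if it has a move to some L; otherwise it is L.
n=0: no move → L
n=1: no move → L
n=2: no move → L
n=3: W (go to 0, an L position)
n=4: W (go to 1, an L position)
n=5: W (go to 2, an L position)
n=6: W (go to 1, an L position)
n=7: W (go to 2, an L position)
n=8: W (go to 2, an L position)
n=9: W (go to 1, an L position)
n=10: W (go to 2, an L position)
n=11: L (options 8(W), 6(W), 5(W), 3(W) are all W)
n=12: L (options 9(W), 7(W), 6(W), 4(W) are all W)
n=13: L (options 10(W), 8(W), 7(W), 5(W) are all W)
n=14: W (go to 11, an L position)
n=15: W (go to 12, an L position)
n=16: W (go to 13, an L position)
n=17: W (go to 12, an L position)
n=18: W (go to 13, an L position)
n=19: W (go to 13, an L position)
n=20: W (go to 12, an L position)
n=21: W (go to 13, an L position)
n=22: L (options 19(W), 17(W), 16(W), 14(W) are all W)
n=23: L (options 20(W), 18(W), 17(W), 15(W) are all W)
n=24: L (options 21(W), 19(W), 18(W), 16(W) are all W)
n=25: W (go to 22, an L position)
n=26: W (go to 23, an L position)
n=27: W (go to 24, an L position)
n=28: W (go to 23, an L position)
n=29: W (go to 24, an L position)
n=30: W (go to 24, an L position)
n=31: W (go to 23, an L position)
n=32: W (go to 24, an L position)
L entries with 1 ≤ n ≤ 32 (n=0 is outside the asked range and is not counted): n = 1, 2, 11, 12, 13, 22, 23, 24; that makes 8.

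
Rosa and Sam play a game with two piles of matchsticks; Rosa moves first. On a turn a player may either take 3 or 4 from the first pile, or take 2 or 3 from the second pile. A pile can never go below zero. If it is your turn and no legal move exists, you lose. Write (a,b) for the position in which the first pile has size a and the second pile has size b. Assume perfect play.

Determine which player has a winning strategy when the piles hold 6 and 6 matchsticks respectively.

Positions with no move are L. A position that does have a move is losing for the player to move precisely when every available move leads to a winning position for the opponent. Fill in the labels:
No move ever increases a pile, so every position that can arise here has a ≤ 6 and b ≤ 6; it is enough to label the cells with 0 ≤ a ≤ 6 and 0 ≤ b ≤ 6.
Every move lowers a or b (never raises either), so fill the grid row by row in increasing a, and left to right within a row: each cell's successors are then already labelled.
      b=0  b=1  b=2  b=3  b=4  b=5  b=6
a=0:    L    L    W    W    W    L    L
a=1:    L    L    W    W    W    L    L
a=2:    L    L    W    W    W    L    L
a=3:    W    W    L    L    W    W    W
a=4:    W    W    L    L    W    W    W
a=5:    W    W    L    L    W    W    W
a=6:    W    W    W    W    L    W    W
Cells with no legal move (terminal, hence L): (0,0), (0,1), (1,0), (1,1), (2,0), (2,1).
The remaining L cells, each justified by listing all of its moves:
(0,5): →(0,3)(W), (0,2)(W) — all W, so L
(0,6): →(0,4)(W), (0,3)(W) — all W, so L
(1,5): →(1,3)(W), (1,2)(W) — all W, so L
(1,6): →(1,4)(W), (1,3)(W) — all W, so L
(2,5): →(2,3)(W), (2,2)(W) — all W, so L
(2,6): →(2,4)(W), (2,3)(W) — all W, so L
(3,2): →(0,2)(W), (3,0)(W) — all W, so L
(3,3): →(0,3)(W), (3,1)(W), (3,0)(W) — all W, so L
(4,2): →(1,2)(W), (0,2)(W), (4,0)(W) — all W, so L
(4,3): →(1,3)(W), (0,3)(W), (4,1)(W), (4,0)(W) — all W, so L
(5,2): →(2,2)(W), (1,2)(W), (5,0)(W) — all W, so L
(5,3): →(2,3)(W), (1,3)(W), (5,1)(W), (5,0)(W) — all W, so L
(6,4): →(3,4)(W), (2,4)(W), (6,2)(W), (6,1)(W) — all W, so L
Every other cell has at least one move into one of the L cells above, so it is W.
The starting position (6,6) is W: Rosa should move to (2,6), handing over an L position.

Rosa wins.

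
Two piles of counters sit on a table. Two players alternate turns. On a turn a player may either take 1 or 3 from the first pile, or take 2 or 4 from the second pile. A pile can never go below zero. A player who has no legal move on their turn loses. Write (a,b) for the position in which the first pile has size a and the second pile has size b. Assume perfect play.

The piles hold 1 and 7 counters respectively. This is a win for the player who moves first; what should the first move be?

Move to (0,7).

Positions with no move are L. A position that does have a move is losing for the player to move precisely when every available move leads to a winning position for the opponent. Fill in the labels:
No move ever increases a pile, so every position that can arise here has a ≤ 1 and b ≤ 7; it is enough to label the cells with 0 ≤ a ≤ 1 and 0 ≤ b ≤ 7.
Every move lowers a or b (never raises either), so fill the grid row by row in increasing a, and left to right within a row: each cell's successors are then already labelled.
      b=0  b=1  b=2  b=3  b=4  b=5  b=6  b=7
a=0:    L    L    W    W    W    W    L    L
a=1:    W    W    L    L    W    W    W    W
Cells with no legal move (terminal, hence L): (0,0), (0,1).
The remaining L cells, each justified by listing all of its moves:
(0,6): L (options (0,4)(W), (0,2)(W) are all W)
(0,7): L (options (0,5)(W), (0,3)(W) are all W)
(1,2): L (options (0,2)(W), (1,0)(W) are all W)
(1,3): L (options (0,3)(W), (1,1)(W) are all W)
Every other cell has at least one move into one of the L cells above, so it is W.
From (1,7), the L positions reachable in one move are: (0,7), (1,3). Any move reaching one of these is winning.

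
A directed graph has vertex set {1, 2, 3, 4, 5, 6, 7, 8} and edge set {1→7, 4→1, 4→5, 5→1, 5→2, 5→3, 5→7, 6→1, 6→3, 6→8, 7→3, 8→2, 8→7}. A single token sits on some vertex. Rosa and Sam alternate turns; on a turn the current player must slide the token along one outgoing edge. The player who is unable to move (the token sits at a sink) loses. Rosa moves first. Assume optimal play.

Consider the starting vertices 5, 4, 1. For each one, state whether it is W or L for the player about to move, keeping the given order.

5: W, 4: W, 1: L

Label each position W (a win for the player to move) or L (a loss). A position with no legal move is L; any other position is W exactly when some move reaches an L, and L when every move reaches a W.
Every edge goes from a vertex to one that appears earlier in the order 2, 3, 7, 1, 5, 8, 6, 4, so processing vertices in that order labels each vertex after all of its successors.
2: no outgoing edge → L
3: no outgoing edge → L
7: W (go to 3, an L position)
1: L (sole option 7(W) is W)
5: W (go to 1, an L position)
8: W (go to 2, an L position)
6: W (go to 1, an L position)
4: W (go to 1, an L position)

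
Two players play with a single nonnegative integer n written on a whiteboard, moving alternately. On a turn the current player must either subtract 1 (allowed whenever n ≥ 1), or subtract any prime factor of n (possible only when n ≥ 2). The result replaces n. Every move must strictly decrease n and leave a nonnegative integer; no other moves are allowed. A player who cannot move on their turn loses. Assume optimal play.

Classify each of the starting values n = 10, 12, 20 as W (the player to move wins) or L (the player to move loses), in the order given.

10: W, 12: L, 20: L

Build the W/L table. Terminal = L. A non-terminal position is W if it has a move to some L; otherwise it is L.
n=0: no move → L
n=1: →0(L), so W
n=2: →0(L), so W
n=3: →0(L), so W
n=4: →2(W), 3(W) — all W, so L
n=5: →0(L), so W
n=6: →4(L), so W
n=7: →0(L), so W
n=8: →6(W), 7(W) — all W, so L
n=9: →8(L), so W
n=10: →8(L), so W
n=11: →0(L), so W
n=12: →9(W), 10(W), 11(W) — all W, so L
n=13: →0(L), so W
n=14: →12(L), so W
n=15: →12(L), so W
n=16: →14(W), 15(W) — all W, so L
n=17: →0(L), so W
n=18: →16(L), so W
n=19: →0(L), so W
n=20: →15(W), 18(W), 19(W) — all W, so L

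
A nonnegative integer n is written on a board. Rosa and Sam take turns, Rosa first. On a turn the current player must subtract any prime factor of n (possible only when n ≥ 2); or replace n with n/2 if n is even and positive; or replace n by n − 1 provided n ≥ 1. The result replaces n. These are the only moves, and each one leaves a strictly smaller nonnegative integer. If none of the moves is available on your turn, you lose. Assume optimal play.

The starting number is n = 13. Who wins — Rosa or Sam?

Work bottom-up. With no move the player to move loses. Otherwise the position is W if at least one move leads to an L position for the opponent, and L if every move leads to a W.
n=0: no move → L
n=1: can move to 0, which is L ⇒ W
n=2: can move to 0, which is L ⇒ W
n=3: can move to 0, which is L ⇒ W
n=4: moves to 2(W), 3(W); every one is W ⇒ L
n=5: can move to 0, which is L ⇒ W
n=6: can move to 4, which is L ⇒ W
n=7: can move to 0, which is L ⇒ W
n=8: can move to 4, which is L ⇒ W
n=9: moves to 6(W), 8(W); every one is W ⇒ L
n=10: can move to 9, which is L ⇒ W
n=11: can move to 0, which is L ⇒ W
n=12: can move to 9, which is L ⇒ W
n=13: can move to 0, which is L ⇒ W
From 13 Rosa can move to 0, reaching an L position.

Rosa wins.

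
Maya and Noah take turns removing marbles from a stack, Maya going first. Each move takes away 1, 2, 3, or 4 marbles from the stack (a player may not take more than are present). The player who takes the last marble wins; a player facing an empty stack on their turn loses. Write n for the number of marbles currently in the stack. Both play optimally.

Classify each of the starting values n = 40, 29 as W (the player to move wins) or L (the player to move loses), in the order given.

40: L, 29: W

Positions with no move are L. A position that does have a move is losing for the player to move precisely when every available move leads to a winning position for the opponent. Fill in the labels:
n=0: no move → L
n=1: W (go to 0, an L position)
n=2: W (go to 0, an L position)
n=3: W (go to 0, an L position)
n=4: W (go to 0, an L position)
n=5: L (options 4(W), 3(W), 2(W), 1(W) are all W)
n=6: W (go to 5, an L position)
n=7: W (go to 5, an L position)
n=8: W (go to 5, an L position)
n=9: W (go to 5, an L position)
n=10: L (options 9(W), 8(W), 7(W), 6(W) are all W)
n=11: W (go to 10, an L position)
n=12: W (go to 10, an L position)
n=13: W (go to 10, an L position)
n=14: W (go to 10, an L position)
n=15: L (options 14(W), 13(W), 12(W), 11(W) are all W)
n=16: W (go to 15, an L position)
n=17: W (go to 15, an L position)
n=18: W (go to 15, an L position)
n=19: W (go to 15, an L position)
n=20: L (options 19(W), 18(W), 17(W), 16(W) are all W)
n=21: W (go to 20, an L position)
n=22: W (go to 20, an L position)
n=23: W (go to 20, an L position)
n=24: W (go to 20, an L position)
n=25: L (options 24(W), 23(W), 22(W), 21(W) are all W)
n=26: W (go to 25, an L position)
n=27: W (go to 25, an L position)
n=28: W (go to 25, an L position)
n=29: W (go to 25, an L position)
n=30: L (options 29(W), 28(W), 27(W), 26(W) are all W)
n=31: W (go to 30, an L position)
n=32: W (go to 30, an L position)
n=33: W (go to 30, an L position)
n=34: W (go to 30, an L position)
n=35: L (options 34(W), 33(W), 32(W), 31(W) are all W)
n=36: W (go to 35, an L position)
n=37: W (go to 35, an L position)
n=38: W (go to 35, an L position)
n=39: W (go to 35, an L position)
n=40: L (options 39(W), 38(W), 37(W), 36(W) are all W)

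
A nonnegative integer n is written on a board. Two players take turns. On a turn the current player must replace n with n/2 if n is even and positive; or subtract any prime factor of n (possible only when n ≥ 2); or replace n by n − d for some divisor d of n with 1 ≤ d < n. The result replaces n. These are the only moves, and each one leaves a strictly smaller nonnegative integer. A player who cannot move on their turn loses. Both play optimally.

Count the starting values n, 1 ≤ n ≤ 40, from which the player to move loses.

Compute win/loss labels from the base case upward. A position with no move is L. Any other position is W if it can reach an L in one move, else L.
n=0: no move → L
n=1: no move → L
n=2: →0(L), so W
n=3: →0(L), so W
n=4: →2(W), 3(W) — all W, so L
n=5: →0(L), so W
n=6: →4(L), so W
n=7: →0(L), so W
n=8: →4(L), so W
n=9: →6(W), 8(W) — all W, so L
n=10: →9(L), so W
n=11: →0(L), so W
n=12: →9(L), so W
n=13: →0(L), so W
n=14: →7(W), 12(W), 13(W) — all W, so L
n=15: →14(L), so W
n=16: →14(L), so W
n=17: →0(L), so W
n=18: →9(L), so W
n=19: →0(L), so W
n=20: →10(W), 15(W), 16(W), 18(W), 19(W) — all W, so L
n=21: →14(L), so W
n=22: →20(L), so W
n=23: →0(L), so W
n=24: →20(L), so W
n=25: →20(L), so W
n=26: →13(W), 24(W), 25(W) — all W, so L
n=27: →26(L), so W
n=28: →14(L), so W
n=29: →0(L), so W
n=30: →20(L), so W
n=31: →0(L), so W
n=32: →16(W), 24(W), 28(W), 30(W), 31(W) — all W, so L
n=33: →32(L), so W
n=34: →32(L), so W
n=35: →28(W), 30(W), 34(W) — all W, so L
n=36: →32(L), so W
n=37: →0(L), so W
n=38: →19(W), 36(W), 37(W) — all W, so L
n=39: →26(L), so W
n=40: →20(L), so W
L entries with 1 ≤ n ≤ 40 (n=0 is outside the asked range and is not counted): n = 1, 4, 9, 14, 20, 26, 32, 35, 38; that makes 9.

9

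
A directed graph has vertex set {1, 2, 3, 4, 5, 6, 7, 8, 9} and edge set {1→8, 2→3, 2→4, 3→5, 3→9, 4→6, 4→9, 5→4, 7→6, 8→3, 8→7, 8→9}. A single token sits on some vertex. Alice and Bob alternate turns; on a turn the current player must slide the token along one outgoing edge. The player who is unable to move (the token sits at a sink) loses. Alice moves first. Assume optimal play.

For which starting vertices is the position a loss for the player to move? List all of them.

Use the standard recursion: the mover loses at a terminal position; elsewhere, the mover wins exactly when some move hands the opponent an L position.
Every edge goes from a vertex to one that appears earlier in the order 6, 9, 4, 5, 7, 3, 2, 8, 1, so processing vertices in that order labels each vertex after all of its successors.
6: no outgoing edge → L
9: no outgoing edge → L
4: →9(L), so W
5: →4(W) only, which is W, so L
7: →6(L), so W
3: →5(L), so W
2: →3(W), 4(W) — all W, so L
8: →9(L), so W
1: →8(W) only, which is W, so L
The losing starting vertices are exactly the entries labelled L in this table (5 of them).

1, 2, 5, 6, 9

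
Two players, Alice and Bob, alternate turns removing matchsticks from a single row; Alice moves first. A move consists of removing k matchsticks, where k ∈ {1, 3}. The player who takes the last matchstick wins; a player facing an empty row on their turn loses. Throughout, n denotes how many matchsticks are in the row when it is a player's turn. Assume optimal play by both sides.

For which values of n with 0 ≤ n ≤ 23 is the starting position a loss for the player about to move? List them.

Work bottom-up. With no move the player to move loses. Otherwise the position is W if at least one move leads to an L position for the opponent, and L if every move leads to a W.
n=0: no move → L
n=1: can move to 0, which is L ⇒ W
n=2: the only move is to 1(W), a W ⇒ L
n=3: can move to 2, which is L ⇒ W
n=4: moves to 3(W), 1(W); every one is W ⇒ L
n=5: can move to 4, which is L ⇒ W
n=6: moves to 5(W), 3(W); every one is W ⇒ L
n=7: can move to 6, which is L ⇒ W
n=8: moves to 7(W), 5(W); every one is W ⇒ L
n=9: can move to 8, which is L ⇒ W
n=10: moves to 9(W), 7(W); every one is W ⇒ L
n=11: can move to 10, which is L ⇒ W
n=12: moves to 11(W), 9(W); every one is W ⇒ L
n=13: can move to 12, which is L ⇒ W
n=14: moves to 13(W), 11(W); every one is W ⇒ L
n=15: can move to 14, which is L ⇒ W
n=16: moves to 15(W), 13(W); every one is W ⇒ L
n=17: can move to 16, which is L ⇒ W
n=18: moves to 17(W), 15(W); every one is W ⇒ L
n=19: can move to 18, which is L ⇒ W
n=20: moves to 19(W), 17(W); every one is W ⇒ L
n=21: can move to 20, which is L ⇒ W
n=22: moves to 21(W), 19(W); every one is W ⇒ L
n=23: can move to 22, which is L ⇒ W
Reading off the rows marked L gives the requested list; there are 12 such values of n.

0, 2, 4, 6, 8, 10, 12, 14, 16, 18, 20, 22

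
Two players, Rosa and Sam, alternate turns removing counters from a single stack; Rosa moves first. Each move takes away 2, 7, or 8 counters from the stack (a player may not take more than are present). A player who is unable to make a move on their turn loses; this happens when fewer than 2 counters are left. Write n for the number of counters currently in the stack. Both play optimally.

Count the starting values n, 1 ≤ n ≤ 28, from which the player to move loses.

10

Positions with no move are L. A position that does have a move is losing for the player to move precisely when every available move leads to a winning position for the opponent. Fill in the labels:
n=0: no move → L
n=1: no move → L
n=2: reaches L-position 0 → W
n=3: reaches L-position 1 → W
n=4: only reaches 2(W), which is W → L
n=5: only reaches 3(W), which is W → L
n=6: reaches L-position 4 → W
n=7: reaches L-position 5 → W
n=8: reaches L-position 1 → W
n=9: reaches L-position 1 → W
n=10: only reaches 8(W), 3(W), 2(W), all W → L
n=11: reaches L-position 4 → W
n=12: reaches L-position 10 → W
n=13: reaches L-position 5 → W
n=14: only reaches 12(W), 7(W), 6(W), all W → L
n=15: only reaches 13(W), 8(W), 7(W), all W → L
n=16: reaches L-position 14 → W
n=17: reaches L-position 15 → W
n=18: reaches L-position 10 → W
n=19: only reaches 17(W), 12(W), 11(W), all W → L
n=20: only reaches 18(W), 13(W), 12(W), all W → L
n=21: reaches L-position 19 → W
n=22: reaches L-position 20 → W
n=23: reaches L-position 15 → W
n=24: only reaches 22(W), 17(W), 16(W), all W → L
n=25: only reaches 23(W), 18(W), 17(W), all W → L
n=26: reaches L-position 24 → W
n=27: reaches L-position 25 → W
n=28: reaches L-position 20 → W
L entries with 1 ≤ n ≤ 28 (n=0 is outside the asked range and is not counted): n = 1, 4, 5, 10, 14, 15, 19, 20, 24, 25; that makes 10.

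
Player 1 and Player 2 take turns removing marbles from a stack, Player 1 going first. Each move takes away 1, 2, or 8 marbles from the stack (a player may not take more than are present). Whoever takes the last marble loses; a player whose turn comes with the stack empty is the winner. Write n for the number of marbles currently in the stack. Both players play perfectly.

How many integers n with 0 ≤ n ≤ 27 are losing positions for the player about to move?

Use the standard recursion: the mover wins at a terminal position; elsewhere, the mover wins exactly when some move hands the opponent an L position.
n=0: no move; the opponent has just taken the last marble and therefore loses → W
n=1: →0(W) only, which is W, so L
n=2: →1(L), so W
n=3: →1(L), so W
n=4: →3(W), 2(W) — all W, so L
n=5: →4(L), so W
n=6: →4(L), so W
n=7: →6(W), 5(W) — all W, so L
n=8: →7(L), so W
n=9: →7(L), so W
n=10: →9(W), 8(W), 2(W) — all W, so L
n=11: →10(L), so W
n=12: →10(L), so W
n=13: →12(W), 11(W), 5(W) — all W, so L
n=14: →13(L), so W
n=15: →13(L), so W
n=16: →15(W), 14(W), 8(W) — all W, so L
n=17: →16(L), so W
n=18: →16(L), so W
n=19: →18(W), 17(W), 11(W) — all W, so L
n=20: →19(L), so W
n=21: →19(L), so W
n=22: →21(W), 20(W), 14(W) — all W, so L
n=23: →22(L), so W
n=24: →22(L), so W
n=25: →24(W), 23(W), 17(W) — all W, so L
n=26: →25(L), so W
n=27: →25(L), so W
L entries with 0 ≤ n ≤ 27: n = 1, 4, 7, 10, 13, 16, 19, 22, 25; that makes 9.

9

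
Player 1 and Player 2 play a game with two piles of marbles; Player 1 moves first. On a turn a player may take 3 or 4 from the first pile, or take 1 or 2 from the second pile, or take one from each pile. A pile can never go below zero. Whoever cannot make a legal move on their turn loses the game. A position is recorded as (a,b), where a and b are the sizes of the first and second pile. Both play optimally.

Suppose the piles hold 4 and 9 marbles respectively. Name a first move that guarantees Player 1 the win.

Move to (1,9).

Build the W/L table. Terminal = L. A non-terminal position is W if it has a move to some L; otherwise it is L.
No move ever increases a pile, so every position that can arise here has a ≤ 4 and b ≤ 9; it is enough to label the cells with 0 ≤ a ≤ 4 and 0 ≤ b ≤ 9.
Every move lowers a or b (never raises either), so fill the grid row by row in increasing a, and left to right within a row: each cell's successors are then already labelled.
      b=0  b=1  b=2  b=3  b=4  b=5  b=6  b=7  b=8  b=9
a=0:    L    W    W    L    W    W    L    W    W    L
a=1:    L    W    W    L    W    W    L    W    W    L
a=2:    L    W    W    L    W    W    L    W    W    L
a=3:    W    W    L    W    W    L    W    W    L    W
a=4:    W    L    W    W    L    W    W    L    W    W
Cells with no legal move (terminal, hence L): (0,0), (1,0), (2,0).
The remaining L cells, each justified by listing all of its moves:
(0,3): moves to (0,2)(W), (0,1)(W); every one is W ⇒ L
(0,6): moves to (0,5)(W), (0,4)(W); every one is W ⇒ L
(0,9): moves to (0,8)(W), (0,7)(W); every one is W ⇒ L
(1,3): moves to (1,2)(W), (1,1)(W), (0,2)(W); every one is W ⇒ L
(1,6): moves to (1,5)(W), (1,4)(W), (0,5)(W); every one is W ⇒ L
(1,9): moves to (1,8)(W), (1,7)(W), (0,8)(W); every one is W ⇒ L
(2,3): moves to (2,2)(W), (2,1)(W), (1,2)(W); every one is W ⇒ L
(2,6): moves to (2,5)(W), (2,4)(W), (1,5)(W); every one is W ⇒ L
(2,9): moves to (2,8)(W), (2,7)(W), (1,8)(W); every one is W ⇒ L
(3,2): moves to (0,2)(W), (3,1)(W), (3,0)(W), (2,1)(W); every one is W ⇒ L
(3,5): moves to (0,5)(W), (3,4)(W), (3,3)(W), (2,4)(W); every one is W ⇒ L
(3,8): moves to (0,8)(W), (3,7)(W), (3,6)(W), (2,7)(W); every one is W ⇒ L
(4,1): moves to (1,1)(W), (0,1)(W), (4,0)(W), (3,0)(W); every one is W ⇒ L
(4,4): moves to (1,4)(W), (0,4)(W), (4,3)(W), (4,2)(W), (3,3)(W); every one is W ⇒ L
(4,7): moves to (1,7)(W), (0,7)(W), (4,6)(W), (4,5)(W), (3,6)(W); every one is W ⇒ L
Every other cell has at least one move into one of the L cells above, so it is W.
From (4,9), the L positions reachable in one move are: (1,9), (0,9), (4,7), (3,8). Any move reaching one of these is winning.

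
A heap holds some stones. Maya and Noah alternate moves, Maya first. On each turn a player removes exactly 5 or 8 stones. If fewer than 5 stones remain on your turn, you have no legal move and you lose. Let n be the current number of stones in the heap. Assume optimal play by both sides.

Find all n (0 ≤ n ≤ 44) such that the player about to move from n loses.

Work bottom-up. With no move the player to move loses. Otherwise the position is W if at least one move leads to an L position for the opponent, and L if every move leads to a W.
n=0: no move → L
n=1: no move → L
n=2: no move → L
n=3: no move → L
n=4: no move → L
n=5: can move to 0, which is L ⇒ W
n=6: can move to 1, which is L ⇒ W
n=7: can move to 2, which is L ⇒ W
n=8: can move to 3, which is L ⇒ W
n=9: can move to 4, which is L ⇒ W
n=10: can move to 2, which is L ⇒ W
n=11: can move to 3, which is L ⇒ W
n=12: can move to 4, which is L ⇒ W
n=13: moves to 8(W), 5(W); every one is W ⇒ L
n=14: moves to 9(W), 6(W); every one is W ⇒ L
n=15: moves to 10(W), 7(W); every one is W ⇒ L
n=16: moves to 11(W), 8(W); every one is W ⇒ L
n=17: moves to 12(W), 9(W); every one is W ⇒ L
n=18: can move to 13, which is L ⇒ W
n=19: can move to 14, which is L ⇒ W
n=20: can move to 15, which is L ⇒ W
n=21: can move to 16, which is L ⇒ W
n=22: can move to 17, which is L ⇒ W
n=23: can move to 15, which is L ⇒ W
n=24: can move to 16, which is L ⇒ W
n=25: can move to 17, which is L ⇒ W
n=26: moves to 21(W), 18(W); every one is W ⇒ L
n=27: moves to 22(W), 19(W); every one is W ⇒ L
n=28: moves to 23(W), 20(W); every one is W ⇒ L
n=29: moves to 24(W), 21(W); every one is W ⇒ L
n=30: moves to 25(W), 22(W); every one is W ⇒ L
n=31: can move to 26, which is L ⇒ W
n=32: can move to 27, which is L ⇒ W
n=33: can move to 28, which is L ⇒ W
n=34: can move to 29, which is L ⇒ W
n=35: can move to 30, which is L ⇒ W
n=36: can move to 28, which is L ⇒ W
n=37: can move to 29, which is L ⇒ W
n=38: can move to 30, which is L ⇒ W
n=39: moves to 34(W), 31(W); every one is W ⇒ L
n=40: moves to 35(W), 32(W); every one is W ⇒ L
n=41: moves to 36(W), 33(W); every one is W ⇒ L
n=42: moves to 37(W), 34(W); every one is W ⇒ L
n=43: moves to 38(W), 35(W); every one is W ⇒ L
n=44: can move to 39, which is L ⇒ W
Reading off the rows marked L gives the requested list; there are 20 such values of n.

0, 1, 2, 3, 4, 13, 14, 15, 16, 17, 26, 27, 28, 29, 30, 39, 40, 41, 42, 43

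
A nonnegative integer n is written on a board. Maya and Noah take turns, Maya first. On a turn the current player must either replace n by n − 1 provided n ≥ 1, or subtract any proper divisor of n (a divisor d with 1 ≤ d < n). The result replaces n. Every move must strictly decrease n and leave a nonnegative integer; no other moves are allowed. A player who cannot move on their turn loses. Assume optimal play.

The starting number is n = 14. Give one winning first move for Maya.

Move to 7.

Classify positions by backward induction: terminal positions (no move available) are L. From any other position, the mover wins iff some move reaches an L.
n=0: no move → L
n=1: →0(L), so W
n=2: →1(W) only, which is W, so L
n=3: →2(L), so W
n=4: →2(L), so W
n=5: →4(W) only, which is W, so L
n=6: →5(L), so W
n=7: →6(W) only, which is W, so L
n=8: →7(L), so W
n=9: →6(W), 8(W) — all W, so L
n=10: →5(L), so W
n=11: →10(W) only, which is W, so L
n=12: →9(L), so W
n=13: →12(W) only, which is W, so L
n=14: →7(L), so W
From 14, the L positions reachable in one move are: 7, 13. Any move reaching one of these is winning.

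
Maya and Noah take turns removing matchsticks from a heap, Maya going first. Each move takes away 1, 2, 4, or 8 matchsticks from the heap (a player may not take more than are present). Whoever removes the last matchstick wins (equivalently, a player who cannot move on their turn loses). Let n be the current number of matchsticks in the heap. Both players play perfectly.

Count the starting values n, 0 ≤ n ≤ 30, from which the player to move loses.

11

Classify positions by backward induction: terminal positions (no move available) are L. From any other position, the mover wins iff some move reaches an L.
n=0: no move → L
n=1: reaches L-position 0 → W
n=2: reaches L-position 0 → W
n=3: only reaches 2(W), 1(W), all W → L
n=4: reaches L-position 3 → W
n=5: reaches L-position 3 → W
n=6: only reaches 5(W), 4(W), 2(W), all W → L
n=7: reaches L-position 6 → W
n=8: reaches L-position 6 → W
n=9: only reaches 8(W), 7(W), 5(W), 1(W), all W → L
n=10: reaches L-position 9 → W
n=11: reaches L-position 9 → W
n=12: only reaches 11(W), 10(W), 8(W), 4(W), all W → L
n=13: reaches L-position 12 → W
n=14: reaches L-position 12 → W
n=15: only reaches 14(W), 13(W), 11(W), 7(W), all W → L
n=16: reaches L-position 15 → W
n=17: reaches L-position 15 → W
n=18: only reaches 17(W), 16(W), 14(W), 10(W), all W → L
n=19: reaches L-position 18 → W
n=20: reaches L-position 18 → W
n=21: only reaches 20(W), 19(W), 17(W), 13(W), all W → L
n=22: reaches L-position 21 → W
n=23: reaches L-position 21 → W
n=24: only reaches 23(W), 22(W), 20(W), 16(W), all W → L
n=25: reaches L-position 24 → W
n=26: reaches L-position 24 → W
n=27: only reaches 26(W), 25(W), 23(W), 19(W), all W → L
n=28: reaches L-position 27 → W
n=29: reaches L-position 27 → W
n=30: only reaches 29(W), 28(W), 26(W), 22(W), all W → L
L entries with 0 ≤ n ≤ 30: n = 0, 3, 6, 9, 12, 15, 18, 21, 24, 27, 30; that makes 11.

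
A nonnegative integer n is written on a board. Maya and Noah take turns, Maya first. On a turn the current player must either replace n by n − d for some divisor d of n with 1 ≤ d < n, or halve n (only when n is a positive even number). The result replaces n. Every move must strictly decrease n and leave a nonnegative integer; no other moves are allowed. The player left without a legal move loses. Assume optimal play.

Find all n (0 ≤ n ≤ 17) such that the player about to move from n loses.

Label each position W (a win for the player to move) or L (a loss). A position with no legal move is L; any other position is W exactly when some move reaches an L, and L when every move reaches a W.
n=0: no move → L
n=1: no move → L
n=2: reaches L-position 1 → W
n=3: only reaches 2(W), which is W → L
n=4: reaches L-position 3 → W
n=5: only reaches 4(W), which is W → L
n=6: reaches L-position 3 → W
n=7: only reaches 6(W), which is W → L
n=8: reaches L-position 7 → W
n=9: only reaches 6(W), 8(W), all W → L
n=10: reaches L-position 5 → W
n=11: only reaches 10(W), which is W → L
n=12: reaches L-position 9 → W
n=13: only reaches 12(W), which is W → L
n=14: reaches L-position 7 → W
n=15: only reaches 10(W), 12(W), 14(W), all W → L
n=16: reaches L-position 15 → W
n=17: only reaches 16(W), which is W → L
The losing starting values of n are exactly the entries labelled L in this table (10 of them).

0, 1, 3, 5, 7, 9, 11, 13, 15, 17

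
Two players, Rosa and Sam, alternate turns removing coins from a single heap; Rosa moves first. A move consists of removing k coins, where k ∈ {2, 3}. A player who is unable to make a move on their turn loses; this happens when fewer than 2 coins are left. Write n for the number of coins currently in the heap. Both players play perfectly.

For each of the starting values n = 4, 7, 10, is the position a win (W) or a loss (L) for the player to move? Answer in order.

Use the standard recursion: the mover loses at a terminal position; elsewhere, the mover wins exactly when some move hands the opponent an L position.
n=0: no move → L
n=1: no move → L
n=2: reaches L-position 0 → W
n=3: reaches L-position 1 → W
n=4: reaches L-position 1 → W
n=5: only reaches 3(W), 2(W), all W → L
n=6: only reaches 4(W), 3(W), all W → L
n=7: reaches L-position 5 → W
n=8: reaches L-position 6 → W
n=9: reaches L-position 6 → W
n=10: only reaches 8(W), 7(W), all W → L

4: W, 7: W, 10: L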